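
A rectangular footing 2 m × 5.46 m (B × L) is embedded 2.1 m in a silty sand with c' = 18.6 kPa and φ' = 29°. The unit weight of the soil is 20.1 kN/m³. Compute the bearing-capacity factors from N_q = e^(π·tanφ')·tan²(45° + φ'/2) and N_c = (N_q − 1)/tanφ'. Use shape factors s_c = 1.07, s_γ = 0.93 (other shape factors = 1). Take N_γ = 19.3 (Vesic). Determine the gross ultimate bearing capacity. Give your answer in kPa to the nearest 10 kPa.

q_ult ≈ 1610 kPa

tan29° = 0.5543, so N_q = e^(π×0.5543)·tan²(59.5°) = 5.705 × 2.882 = 16.44.
N_c = (16.44 − 1)/tan29° = 27.86.
Overburden at base level: q = 20.1 × 2.1 = 42.21 kPa.
Cohesion term c·N_c·s_c = 18.6 × 27.86 × 1.07 = 554.48 kPa; surcharge term q·N_q = 42.21 × 16.443 = 694.07 kPa; self-weight term 0.5·γ·B·N_γ·s_γ = 0.5 × 20.1 × 2 × 19.3 × 0.93 = 360.77 kPa.
q_ult = 554.48 + 694.07 + 360.77 = 1609.3 kPa.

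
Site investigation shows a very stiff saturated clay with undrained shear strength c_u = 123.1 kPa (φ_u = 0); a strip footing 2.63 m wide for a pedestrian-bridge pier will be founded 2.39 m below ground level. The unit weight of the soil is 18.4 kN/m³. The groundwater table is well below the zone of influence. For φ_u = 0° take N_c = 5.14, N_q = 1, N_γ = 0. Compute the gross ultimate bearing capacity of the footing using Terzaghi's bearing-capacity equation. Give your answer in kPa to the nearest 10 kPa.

q_ult ≈ 680 kPa

q = γ·D_f = 18.4 × 2.39 = 43.976 kPa.
c·N_c = 123.1 × 5.14 = 632.73 kPa
q·N_q = 43.976 × 1 = 43.976 kPa
q_ult = 632.73 + 43.976 = 676.71 kPa.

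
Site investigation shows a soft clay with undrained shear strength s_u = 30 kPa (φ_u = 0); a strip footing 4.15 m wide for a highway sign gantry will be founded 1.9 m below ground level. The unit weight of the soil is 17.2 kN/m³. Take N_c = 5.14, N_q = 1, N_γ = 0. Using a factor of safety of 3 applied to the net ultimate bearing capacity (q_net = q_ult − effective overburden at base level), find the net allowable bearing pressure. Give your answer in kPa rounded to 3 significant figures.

q_all(net) ≈ 51.4 kPa

Effective surcharge at the founding depth q = γ·D_f = 17.2 × 1.9 = 32.68 kPa.
q_ult = c·N_c + q·N_q
     = 30 × 5.14 + 32.68 × 1
     = 154.2 + 32.68 = 186.88 kPa.
Net ultimate: q_net = 186.88 − 32.68 = 154.2 kPa.
q_all(net) = 154.2 / 3 = 51.4 kPa.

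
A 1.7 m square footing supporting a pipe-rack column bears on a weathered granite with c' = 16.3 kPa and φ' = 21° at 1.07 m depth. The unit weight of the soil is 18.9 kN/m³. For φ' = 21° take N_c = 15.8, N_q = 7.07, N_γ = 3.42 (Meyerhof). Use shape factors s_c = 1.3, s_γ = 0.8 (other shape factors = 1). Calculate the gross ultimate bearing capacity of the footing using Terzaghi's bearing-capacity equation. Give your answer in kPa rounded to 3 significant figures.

Overburden at base level: q = 18.9 × 1.07 = 20.223 kPa.
Cohesion term c·N_c·s_c = 16.3 × 15.8 × 1.3 = 334.8 kPa; surcharge term q·N_q = 20.223 × 7.07 = 142.98 kPa; self-weight term 0.5·γ·B·N_γ·s_γ = 0.5 × 18.9 × 1.7 × 3.42 × 0.8 = 43.954 kPa.
q_ult = 334.8 + 142.98 + 43.954 = 521.73 kPa.

q_ult ≈ 522 kPa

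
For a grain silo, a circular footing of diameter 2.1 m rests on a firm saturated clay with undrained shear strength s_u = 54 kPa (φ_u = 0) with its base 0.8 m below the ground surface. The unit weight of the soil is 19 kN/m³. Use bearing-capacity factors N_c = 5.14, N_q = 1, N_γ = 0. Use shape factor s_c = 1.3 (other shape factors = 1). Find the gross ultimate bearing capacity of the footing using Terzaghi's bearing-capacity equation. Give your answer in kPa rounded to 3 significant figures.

q_ult ≈ 376 kPa

q = γ·D_f = 19 × 0.8 = 15.2 kPa.
c·N_c·s_c = 54 × 5.14 × 1.3 = 360.83 kPa
q·N_q = 15.2 × 1 = 15.2 kPa
q_ult = 360.83 + 15.2 = 376.03 kPa.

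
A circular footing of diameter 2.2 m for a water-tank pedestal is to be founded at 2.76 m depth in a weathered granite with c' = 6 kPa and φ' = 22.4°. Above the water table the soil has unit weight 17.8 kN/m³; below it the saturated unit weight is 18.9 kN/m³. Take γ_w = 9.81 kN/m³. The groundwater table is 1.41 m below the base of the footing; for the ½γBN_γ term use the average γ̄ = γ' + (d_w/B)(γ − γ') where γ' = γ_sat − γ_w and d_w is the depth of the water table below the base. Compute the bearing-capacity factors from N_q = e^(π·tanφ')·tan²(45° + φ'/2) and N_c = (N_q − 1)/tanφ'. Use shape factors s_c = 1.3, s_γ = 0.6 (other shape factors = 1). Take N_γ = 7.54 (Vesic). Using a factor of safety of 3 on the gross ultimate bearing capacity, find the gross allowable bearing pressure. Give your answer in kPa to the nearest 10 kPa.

N_q = e^(π·tan22.4°)·tan²(56.2°) = 8.15; N_c = (N_q − 1)/tanφ' = 17.34.
q = γ·D_f = 17.8 × 2.76 = 49.128 kPa.
γ' = 9.09 kN/m³; averaging over the depth B below the base, γ̄ = γ' + (d_w/B)(γ − γ') = 14.672 kN/m³.
c·N_c·s_c = 6 × 17.337 × 1.3 = 135.23 kPa
q·N_q = 49.128 × 8.1457 = 400.18 kPa
0.5·γ·B·N_γ·s_γ = 0.5 × 14.672 × 2.2 × 7.54 × 0.6 = 73.015 kPa
q_ult = 135.23 + 400.18 + 73.015 = 608.43 kPa.
q_all = 608.43 / 3 = 202.81 kPa.

q_all ≈ 200 kPa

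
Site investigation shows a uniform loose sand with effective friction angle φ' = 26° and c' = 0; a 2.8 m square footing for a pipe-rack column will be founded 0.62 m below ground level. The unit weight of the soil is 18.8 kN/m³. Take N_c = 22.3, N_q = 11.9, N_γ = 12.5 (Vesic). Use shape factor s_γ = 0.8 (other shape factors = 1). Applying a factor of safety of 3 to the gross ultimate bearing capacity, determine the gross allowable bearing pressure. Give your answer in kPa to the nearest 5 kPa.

q_all ≈ 135 kPa

Effective surcharge at the founding depth q = γ·D_f = 18.8 × 0.62 = 11.656 kPa.
q_ult = q·N_q + 0.5·γ·B·N_γ·s_γ
     = 11.656 × 11.9 + 0.5 × 18.8 × 2.8 × 12.5 × 0.8
     = 138.71 + 263.2 = 401.91 kPa.
q_all = q_ult / FS = 401.91 / 3 = 133.97 kPa.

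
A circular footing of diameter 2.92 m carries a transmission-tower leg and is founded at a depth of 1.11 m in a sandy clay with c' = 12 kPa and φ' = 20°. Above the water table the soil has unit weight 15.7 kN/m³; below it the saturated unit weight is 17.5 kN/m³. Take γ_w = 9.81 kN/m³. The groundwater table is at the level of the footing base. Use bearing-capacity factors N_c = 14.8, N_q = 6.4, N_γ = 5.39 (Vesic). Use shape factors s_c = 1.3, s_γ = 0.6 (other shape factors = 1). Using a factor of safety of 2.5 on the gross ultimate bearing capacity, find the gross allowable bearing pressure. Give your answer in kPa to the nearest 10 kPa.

q = γ·D_f = 15.7 × 1.11 = 17.427 kPa.
For the ½γBN_γ term take γ' = 17.5 − 9.81 = 7.69 kN/m³ (soil below base is submerged).
c·N_c·s_c = 12 × 14.8 × 1.3 = 230.88 kPa
q·N_q = 17.427 × 6.4 = 111.53 kPa
0.5·γ·B·N_γ·s_γ = 0.5 × 7.69 × 2.92 × 5.39 × 0.6 = 36.309 kPa
q_ult = 230.88 + 111.53 + 36.309 = 378.72 kPa.
q_all = 378.72 / 2.5 = 151.49 kPa.

q_all ≈ 150 kPa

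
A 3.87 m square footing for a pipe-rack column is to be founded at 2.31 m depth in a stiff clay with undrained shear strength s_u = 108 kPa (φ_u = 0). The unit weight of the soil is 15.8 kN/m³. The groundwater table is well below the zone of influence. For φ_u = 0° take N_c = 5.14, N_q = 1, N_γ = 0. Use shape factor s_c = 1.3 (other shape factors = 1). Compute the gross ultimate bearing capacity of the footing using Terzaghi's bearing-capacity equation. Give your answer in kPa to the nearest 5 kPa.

Effective surcharge at the founding depth q = γ·D_f = 15.8 × 2.31 = 36.498 kPa.
q_ult = c·N_c·s_c + q·N_q
     = 108 × 5.14 × 1.3 + 36.498 × 1
     = 721.66 + 36.498 = 758.15 kPa.

q_ult ≈ 760 kPa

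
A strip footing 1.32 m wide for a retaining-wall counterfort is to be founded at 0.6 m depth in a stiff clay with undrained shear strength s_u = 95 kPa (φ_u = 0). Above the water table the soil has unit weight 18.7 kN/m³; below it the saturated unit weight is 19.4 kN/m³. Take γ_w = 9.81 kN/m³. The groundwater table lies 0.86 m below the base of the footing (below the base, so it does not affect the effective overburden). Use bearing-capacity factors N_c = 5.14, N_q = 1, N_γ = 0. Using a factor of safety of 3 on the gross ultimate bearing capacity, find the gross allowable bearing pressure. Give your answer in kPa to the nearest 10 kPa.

q = γ·D_f = 18.7 × 0.6 = 11.22 kPa.
c·N_c = 95 × 5.14 = 488.3 kPa
q·N_q = 11.22 × 1 = 11.22 kPa
q_ult = 488.3 + 11.22 = 499.52 kPa.
q_all = 499.52 / 3 = 166.51 kPa.

q_all ≈ 170 kPa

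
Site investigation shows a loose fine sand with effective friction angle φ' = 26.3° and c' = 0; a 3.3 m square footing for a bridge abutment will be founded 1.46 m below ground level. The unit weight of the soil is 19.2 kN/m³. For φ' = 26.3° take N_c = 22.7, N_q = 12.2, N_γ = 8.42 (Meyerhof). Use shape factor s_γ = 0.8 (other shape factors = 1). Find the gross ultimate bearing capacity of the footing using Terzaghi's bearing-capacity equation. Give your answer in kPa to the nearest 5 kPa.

q = γ·D_f = 19.2 × 1.46 = 28.032 kPa.
q·N_q = 28.032 × 12.2 = 341.99 kPa
0.5·γ·B·N_γ·s_γ = 0.5 × 19.2 × 3.3 × 8.42 × 0.8 = 213.4 kPa
q_ult = 341.99 + 213.4 = 555.39 kPa.

q_ult ≈ 555 kPa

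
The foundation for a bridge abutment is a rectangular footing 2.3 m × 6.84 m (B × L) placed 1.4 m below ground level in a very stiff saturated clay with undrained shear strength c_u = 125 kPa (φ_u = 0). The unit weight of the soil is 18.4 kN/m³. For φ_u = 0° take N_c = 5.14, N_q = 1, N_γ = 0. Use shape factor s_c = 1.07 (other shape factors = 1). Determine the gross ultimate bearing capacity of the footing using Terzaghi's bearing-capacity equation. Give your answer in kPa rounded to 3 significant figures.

Effective surcharge at the founding depth q = γ·D_f = 18.4 × 1.4 = 25.76 kPa.
q_ult = c·N_c·s_c + q·N_q
     = 125 × 5.14 × 1.07 + 25.76 × 1
     = 687.48 + 25.76 = 713.24 kPa.

q_ult ≈ 713 kPa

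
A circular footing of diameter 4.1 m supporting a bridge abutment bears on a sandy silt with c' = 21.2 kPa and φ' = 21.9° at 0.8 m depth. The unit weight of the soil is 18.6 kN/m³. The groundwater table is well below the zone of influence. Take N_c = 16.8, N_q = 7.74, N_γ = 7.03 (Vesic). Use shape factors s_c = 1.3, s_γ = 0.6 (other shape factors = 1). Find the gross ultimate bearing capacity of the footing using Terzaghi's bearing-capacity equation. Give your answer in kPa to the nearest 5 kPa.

q_ult ≈ 740 kPa

Effective surcharge at the founding depth q = γ·D_f = 18.6 × 0.8 = 14.88 kPa.
q_ult = c·N_c·s_c + q·N_q + 0.5·γ·B·N_γ·s_γ
     = 21.2 × 16.8 × 1.3 + 14.88 × 7.74 + 0.5 × 18.6 × 4.1 × 7.03 × 0.6
     = 463.01 + 115.17 + 160.83 = 739.01 kPa.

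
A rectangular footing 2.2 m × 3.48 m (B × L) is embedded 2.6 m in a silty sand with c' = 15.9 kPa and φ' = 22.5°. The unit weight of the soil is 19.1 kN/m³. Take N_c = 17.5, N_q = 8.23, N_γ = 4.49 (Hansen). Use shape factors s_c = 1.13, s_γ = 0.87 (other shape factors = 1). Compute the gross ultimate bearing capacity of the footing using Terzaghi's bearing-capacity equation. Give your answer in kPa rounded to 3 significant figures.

q = γ·D_f = 19.1 × 2.6 = 49.66 kPa.
c·N_c·s_c = 15.9 × 17.5 × 1.13 = 314.42 kPa
q·N_q = 49.66 × 8.23 = 408.7 kPa
0.5·γ·B·N_γ·s_γ = 0.5 × 19.1 × 2.2 × 4.49 × 0.87 = 82.071 kPa
q_ult = 314.42 + 408.7 + 82.071 = 805.2 kPa.

q_ult ≈ 805 kPa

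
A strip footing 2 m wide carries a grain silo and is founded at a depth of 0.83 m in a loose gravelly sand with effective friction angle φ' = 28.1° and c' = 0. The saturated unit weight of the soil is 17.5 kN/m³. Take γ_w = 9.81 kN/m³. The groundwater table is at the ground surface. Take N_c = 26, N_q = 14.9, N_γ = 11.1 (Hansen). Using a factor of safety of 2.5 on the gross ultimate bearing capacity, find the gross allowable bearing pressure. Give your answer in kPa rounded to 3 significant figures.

Water table at ground surface, so effective unit weight γ' = 17.5 − 9.81 = 7.69 kN/m³ is used throughout; overburden q = 7.69 × 0.83 = 6.3827 kPa; the same γ' applies in the ½γBN_γ term.
Surcharge term q·N_q = 6.3827 × 14.9 = 95.102 kPa; self-weight term 0.5·γ·B·N_γ = 0.5 × 7.69 × 2 × 11.1 = 85.359 kPa.
q_ult = 95.102 + 85.359 = 180.46 kPa.
q_all = 180.46 / 2.5 = 72.184 kPa.

q_all ≈ 72.2 kPa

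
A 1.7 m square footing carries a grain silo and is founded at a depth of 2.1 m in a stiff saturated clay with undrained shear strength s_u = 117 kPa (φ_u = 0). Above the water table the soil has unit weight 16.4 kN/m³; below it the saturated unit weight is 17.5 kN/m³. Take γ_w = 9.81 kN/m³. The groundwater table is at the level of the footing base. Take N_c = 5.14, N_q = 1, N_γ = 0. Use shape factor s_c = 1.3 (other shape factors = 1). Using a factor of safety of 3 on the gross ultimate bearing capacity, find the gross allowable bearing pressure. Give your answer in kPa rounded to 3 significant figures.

q_all ≈ 272 kPa

Overburden at base level: q = 16.4 × 2.1 = 34.44 kPa.
Cohesion term c·N_c·s_c = 117 × 5.14 × 1.3 = 781.79 kPa; surcharge term q·N_q = 34.44 × 1 = 34.44 kPa.
q_ult = 781.79 + 34.44 = 816.23 kPa.
q_all = 816.23 / 3 = 272.08 kPa.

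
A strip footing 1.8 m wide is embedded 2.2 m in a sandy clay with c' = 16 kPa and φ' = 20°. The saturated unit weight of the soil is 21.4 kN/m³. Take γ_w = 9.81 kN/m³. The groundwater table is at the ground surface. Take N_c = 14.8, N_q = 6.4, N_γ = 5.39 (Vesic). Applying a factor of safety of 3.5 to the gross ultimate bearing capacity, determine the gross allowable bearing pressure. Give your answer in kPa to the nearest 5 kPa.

q_all ≈ 130 kPa

With the water table at the surface the whole profile is submerged: γ' = 21.4 − 9.81 = 11.59 kN/m³, so q = γ'·D_f = 25.498 kPa; the same γ' applies in the ½γBN_γ term.
q_ult = c·N_c + q·N_q + 0.5·γ·B·N_γ
     = 16 × 14.8 + 25.498 × 6.4 + 0.5 × 11.59 × 1.8 × 5.39
     = 236.8 + 163.19 + 56.223 = 456.21 kPa.
q_all = q_ult / FS = 456.21 / 3.5 = 130.35 kPa.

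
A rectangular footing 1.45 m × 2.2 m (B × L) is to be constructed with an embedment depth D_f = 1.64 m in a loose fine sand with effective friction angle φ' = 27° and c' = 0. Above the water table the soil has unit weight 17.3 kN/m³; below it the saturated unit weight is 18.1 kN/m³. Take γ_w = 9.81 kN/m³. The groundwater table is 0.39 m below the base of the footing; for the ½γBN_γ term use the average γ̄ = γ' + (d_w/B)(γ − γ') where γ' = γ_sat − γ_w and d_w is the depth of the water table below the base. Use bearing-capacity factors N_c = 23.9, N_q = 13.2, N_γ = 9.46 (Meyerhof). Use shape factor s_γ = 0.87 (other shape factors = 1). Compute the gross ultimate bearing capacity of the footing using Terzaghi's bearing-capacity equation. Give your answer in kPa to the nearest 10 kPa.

q = γ·D_f = 17.3 × 1.64 = 28.372 kPa.
γ' = 8.29 kN/m³; averaging over the depth B below the base, γ̄ = γ' + (d_w/B)(γ − γ') = 10.713 kN/m³.
q·N_q = 28.372 × 13.2 = 374.51 kPa
0.5·γ·B·N_γ·s_γ = 0.5 × 10.713 × 1.45 × 9.46 × 0.87 = 63.926 kPa
q_ult = 374.51 + 63.926 = 438.44 kPa.

q_ult ≈ 440 kPa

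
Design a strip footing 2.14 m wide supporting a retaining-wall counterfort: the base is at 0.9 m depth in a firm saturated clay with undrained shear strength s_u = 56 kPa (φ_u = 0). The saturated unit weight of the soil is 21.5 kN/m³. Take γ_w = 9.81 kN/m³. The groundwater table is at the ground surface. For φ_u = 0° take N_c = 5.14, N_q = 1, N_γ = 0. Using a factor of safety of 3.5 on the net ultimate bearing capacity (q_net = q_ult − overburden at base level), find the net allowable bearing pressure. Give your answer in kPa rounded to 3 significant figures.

With the water table at the surface the whole profile is submerged: γ' = 21.5 − 9.81 = 11.69 kN/m³, so q = γ'·D_f = 10.521 kPa.
q_ult = c·N_c + q·N_q
     = 56 × 5.14 + 10.521 × 1
     = 287.84 + 10.521 = 298.36 kPa.
q_net = 298.36 − 10.521 = 287.84 kPa.
q_all(net) = 287.84 / 3.5 = 82.24 kPa.

q_all(net) ≈ 82.2 kPa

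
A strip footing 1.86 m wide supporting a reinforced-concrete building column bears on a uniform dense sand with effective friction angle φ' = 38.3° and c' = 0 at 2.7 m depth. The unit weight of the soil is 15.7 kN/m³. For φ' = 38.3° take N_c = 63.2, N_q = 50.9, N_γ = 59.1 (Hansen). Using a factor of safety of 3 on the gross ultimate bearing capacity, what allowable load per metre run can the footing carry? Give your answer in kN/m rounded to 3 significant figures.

Overburden at base level: q = 15.7 × 2.7 = 42.39 kPa.
Surcharge term q·N_q = 42.39 × 50.9 = 2157.7 kPa; self-weight term 0.5·γ·B·N_γ = 0.5 × 15.7 × 1.86 × 59.1 = 862.92 kPa.
q_ult = 2157.7 + 862.92 = 3020.6 kPa.
Gross allowable pressure q_all = 3020.6 / 3 = 1006.9 kPa.
Allowable wall load = q_all × B = 1006.9 × 1.86 = 1872.8 kN per metre run.

≈ 1870 kN/m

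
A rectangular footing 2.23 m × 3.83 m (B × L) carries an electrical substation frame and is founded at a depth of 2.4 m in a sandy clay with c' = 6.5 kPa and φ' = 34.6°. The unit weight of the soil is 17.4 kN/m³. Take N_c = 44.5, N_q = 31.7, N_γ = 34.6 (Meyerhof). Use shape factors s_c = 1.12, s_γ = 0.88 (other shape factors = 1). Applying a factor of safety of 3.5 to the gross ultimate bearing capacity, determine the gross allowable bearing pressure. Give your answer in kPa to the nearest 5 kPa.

Effective surcharge at the founding depth q = γ·D_f = 17.4 × 2.4 = 41.76 kPa.
q_ult = c·N_c·s_c + q·N_q + 0.5·γ·B·N_γ·s_γ
     = 6.5 × 44.5 × 1.12 + 41.76 × 31.7 + 0.5 × 17.4 × 2.23 × 34.6 × 0.88
     = 323.96 + 1323.8 + 590.72 = 2238.5 kPa.
q_all = q_ult / FS = 2238.5 / 3.5 = 639.56 kPa.

q_all ≈ 640 kPa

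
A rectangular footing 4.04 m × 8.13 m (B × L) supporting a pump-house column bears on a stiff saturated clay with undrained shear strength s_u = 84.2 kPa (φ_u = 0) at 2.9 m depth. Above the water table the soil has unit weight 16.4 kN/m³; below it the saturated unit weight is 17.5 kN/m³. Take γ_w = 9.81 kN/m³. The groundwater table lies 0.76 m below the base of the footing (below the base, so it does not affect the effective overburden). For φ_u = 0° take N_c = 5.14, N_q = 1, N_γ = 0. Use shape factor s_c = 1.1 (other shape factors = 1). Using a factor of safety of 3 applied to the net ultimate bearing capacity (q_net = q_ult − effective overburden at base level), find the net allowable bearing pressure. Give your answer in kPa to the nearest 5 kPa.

q_all(net) ≈ 160 kPa

q = γ·D_f = 16.4 × 2.9 = 47.56 kPa.
c·N_c·s_c = 84.2 × 5.14 × 1.1 = 476.07 kPa
q·N_q = 47.56 × 1 = 47.56 kPa
q_ult = 476.07 + 47.56 = 523.63 kPa.
Net ultimate: q_net = 523.63 − 47.56 = 476.07 kPa.
q_all(net) = 476.07 / 3 = 158.69 kPa.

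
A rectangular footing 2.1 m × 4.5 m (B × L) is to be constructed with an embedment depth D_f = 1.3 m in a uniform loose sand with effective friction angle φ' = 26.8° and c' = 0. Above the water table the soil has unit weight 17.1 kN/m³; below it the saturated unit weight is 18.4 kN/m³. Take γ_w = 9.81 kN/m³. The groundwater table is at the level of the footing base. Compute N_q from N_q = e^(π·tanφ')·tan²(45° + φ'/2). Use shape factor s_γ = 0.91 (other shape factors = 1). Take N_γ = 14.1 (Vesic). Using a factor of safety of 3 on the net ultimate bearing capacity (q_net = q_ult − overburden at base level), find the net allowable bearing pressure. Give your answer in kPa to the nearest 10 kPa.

N_q = e^(π·tan26.8°)·tan²(58.4°) = 12.92.
Effective surcharge at the founding depth q = γ·D_f = 17.1 × 1.3 = 22.23 kPa.
The water table coincides with the base, so in the self-weight term γ → γ' = 8.59 kN/m³.
q_ult = q·N_q + 0.5·γ·B·N_γ·s_γ
     = 22.23 × 12.917 + 0.5 × 8.59 × 2.1 × 14.1 × 0.91
     = 287.14 + 115.73 = 402.87 kPa.
q_net = 402.87 − 22.23 = 380.64 kPa.
q_all(net) = 380.64 / 3 = 126.88 kPa.

q_all(net) ≈ 130 kPa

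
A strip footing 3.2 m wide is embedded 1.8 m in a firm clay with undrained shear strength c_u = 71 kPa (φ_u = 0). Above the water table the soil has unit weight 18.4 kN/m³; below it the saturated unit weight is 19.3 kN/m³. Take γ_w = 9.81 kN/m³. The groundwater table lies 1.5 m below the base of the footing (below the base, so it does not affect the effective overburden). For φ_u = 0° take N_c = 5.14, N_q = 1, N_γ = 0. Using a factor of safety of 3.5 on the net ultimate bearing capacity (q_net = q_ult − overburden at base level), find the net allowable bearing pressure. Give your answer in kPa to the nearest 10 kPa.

q = γ·D_f = 18.4 × 1.8 = 33.12 kPa.
c·N_c = 71 × 5.14 = 364.94 kPa
q·N_q = 33.12 × 1 = 33.12 kPa
q_ult = 364.94 + 33.12 = 398.06 kPa.
q_net = 398.06 − 33.12 = 364.94 kPa.
q_all(net) = 364.94 / 3.5 = 104.27 kPa.

q_all(net) ≈ 100 kPa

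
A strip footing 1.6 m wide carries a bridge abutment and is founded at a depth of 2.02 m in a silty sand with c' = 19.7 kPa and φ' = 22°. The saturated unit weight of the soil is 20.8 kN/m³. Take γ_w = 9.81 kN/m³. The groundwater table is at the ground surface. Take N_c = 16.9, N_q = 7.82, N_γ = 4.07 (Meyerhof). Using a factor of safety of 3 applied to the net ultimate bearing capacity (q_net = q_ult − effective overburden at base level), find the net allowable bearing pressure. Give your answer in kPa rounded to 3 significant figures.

q_all(net) ≈ 173 kPa

Water table at ground surface, so effective unit weight γ' = 20.8 − 9.81 = 10.99 kN/m³ is used throughout; overburden q = 10.99 × 2.02 = 22.2 kPa; the same γ' applies in the ½γBN_γ term.
Cohesion term c·N_c = 19.7 × 16.9 = 332.93 kPa; surcharge term q·N_q = 22.2 × 7.82 = 173.6 kPa; self-weight term 0.5·γ·B·N_γ = 0.5 × 10.99 × 1.6 × 4.07 = 35.783 kPa.
q_ult = 332.93 + 173.6 + 35.783 = 542.32 kPa.
Net ultimate: q_net = 542.32 − 22.2 = 520.12 kPa.
q_all(net) = 520.12 / 3 = 173.37 kPa.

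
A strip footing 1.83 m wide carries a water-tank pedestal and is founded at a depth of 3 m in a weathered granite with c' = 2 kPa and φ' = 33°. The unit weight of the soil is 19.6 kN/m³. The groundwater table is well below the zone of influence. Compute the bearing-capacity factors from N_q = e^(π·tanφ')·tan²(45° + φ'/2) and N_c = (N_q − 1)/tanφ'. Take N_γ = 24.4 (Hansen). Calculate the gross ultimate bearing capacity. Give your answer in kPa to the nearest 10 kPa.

tan33° = 0.6494, so N_q = e^(π×0.6494)·tan²(61.5°) = 7.692 × 3.392 = 26.09.
N_c = (26.09 − 1)/tan33° = 38.64.
q = γ·D_f = 19.6 × 3 = 58.8 kPa.
c·N_c = 2 × 38.638 = 77.277 kPa
q·N_q = 58.8 × 26.092 = 1534.2 kPa
0.5·γ·B·N_γ = 0.5 × 19.6 × 1.83 × 24.4 = 437.59 kPa
q_ult = 77.277 + 1534.2 + 437.59 = 2049.1 kPa.

q_ult ≈ 2050 kPa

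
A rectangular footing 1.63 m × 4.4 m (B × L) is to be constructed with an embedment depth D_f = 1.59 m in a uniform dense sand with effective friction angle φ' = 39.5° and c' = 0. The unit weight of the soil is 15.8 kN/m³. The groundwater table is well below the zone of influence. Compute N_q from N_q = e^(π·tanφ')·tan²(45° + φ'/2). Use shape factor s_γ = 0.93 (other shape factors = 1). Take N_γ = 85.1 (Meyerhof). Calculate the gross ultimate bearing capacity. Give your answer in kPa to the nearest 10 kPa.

q_ult ≈ 2520 kPa

tan39.5° = 0.8243, so N_q = e^(π×0.8243)·tan²(64.75°) = 13.326 × 4.496 = 59.91.
Effective surcharge at the founding depth q = γ·D_f = 15.8 × 1.59 = 25.122 kPa.
q_ult = q·N_q + 0.5·γ·B·N_γ·s_γ
     = 25.122 × 59.91 + 0.5 × 15.8 × 1.63 × 85.1 × 0.93
     = 1505.1 + 1019.1 = 2524.2 kPa.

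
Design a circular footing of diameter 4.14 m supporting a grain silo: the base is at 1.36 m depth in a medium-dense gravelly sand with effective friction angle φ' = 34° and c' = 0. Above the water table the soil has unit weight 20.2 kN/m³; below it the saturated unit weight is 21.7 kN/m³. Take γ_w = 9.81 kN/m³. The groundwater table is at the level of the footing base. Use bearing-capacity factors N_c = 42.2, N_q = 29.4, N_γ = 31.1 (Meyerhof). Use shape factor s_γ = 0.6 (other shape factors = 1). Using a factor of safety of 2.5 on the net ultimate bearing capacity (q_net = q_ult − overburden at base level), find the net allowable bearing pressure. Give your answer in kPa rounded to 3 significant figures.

q_all(net) ≈ 496 kPa

Effective surcharge at the founding depth q = γ·D_f = 20.2 × 1.36 = 27.472 kPa.
The water table coincides with the base, so in the self-weight term γ → γ' = 11.89 kN/m³.
q_ult = q·N_q + 0.5·γ·B·N_γ·s_γ
     = 27.472 × 29.4 + 0.5 × 11.89 × 4.14 × 31.1 × 0.6
     = 807.68 + 459.27 = 1266.9 kPa.
q_net = 1266.9 − 27.472 = 1239.5 kPa.
q_all(net) = 1239.5 / 2.5 = 495.79 kPa.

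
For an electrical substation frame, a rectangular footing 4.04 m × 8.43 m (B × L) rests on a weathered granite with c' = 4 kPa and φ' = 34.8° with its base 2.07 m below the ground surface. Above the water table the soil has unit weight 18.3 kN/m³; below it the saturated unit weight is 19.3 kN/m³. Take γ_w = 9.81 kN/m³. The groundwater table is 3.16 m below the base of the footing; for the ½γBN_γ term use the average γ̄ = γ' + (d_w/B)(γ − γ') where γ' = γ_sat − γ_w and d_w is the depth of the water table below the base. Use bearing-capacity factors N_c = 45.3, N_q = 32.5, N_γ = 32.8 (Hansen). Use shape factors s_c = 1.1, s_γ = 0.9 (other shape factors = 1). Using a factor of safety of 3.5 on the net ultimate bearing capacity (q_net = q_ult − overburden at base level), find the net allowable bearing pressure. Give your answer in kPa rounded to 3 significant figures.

Overburden at base level: q = 18.3 × 2.07 = 37.881 kPa.
The water table is 3.16 m below the base (< B = 4.04 m), so the ½γBN_γ term uses γ̄ = γ' + (d_w/B)(γ − γ') = 9.49 + (3.16/4.04)(18.3 − 9.49) = 16.381 kN/m³.
Cohesion term c·N_c·s_c = 4 × 45.3 × 1.1 = 199.32 kPa; surcharge term q·N_q = 37.881 × 32.5 = 1231.1 kPa; self-weight term 0.5·γ·B·N_γ·s_γ = 0.5 × 16.381 × 4.04 × 32.8 × 0.9 = 976.8 kPa.
q_ult = 199.32 + 1231.1 + 976.8 = 2407.3 kPa.
q_net = 2407.3 − 37.881 = 2369.4 kPa.
q_all(net) = 2369.4 / 3.5 = 676.96 kPa.

q_all(net) ≈ 677 kPa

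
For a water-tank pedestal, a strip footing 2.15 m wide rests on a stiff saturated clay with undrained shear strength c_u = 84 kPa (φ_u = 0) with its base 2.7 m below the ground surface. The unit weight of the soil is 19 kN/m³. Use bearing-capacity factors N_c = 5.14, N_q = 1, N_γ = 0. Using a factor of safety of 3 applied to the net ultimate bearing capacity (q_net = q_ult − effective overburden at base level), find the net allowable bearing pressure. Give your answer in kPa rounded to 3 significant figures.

q_all(net) ≈ 144 kPa

Effective surcharge at the founding depth q = γ·D_f = 19 × 2.7 = 51.3 kPa.
q_ult = c·N_c + q·N_q
     = 84 × 5.14 + 51.3 × 1
     = 431.76 + 51.3 = 483.06 kPa.
Net ultimate: q_net = 483.06 − 51.3 = 431.76 kPa.
q_all(net) = 431.76 / 3 = 143.92 kPa.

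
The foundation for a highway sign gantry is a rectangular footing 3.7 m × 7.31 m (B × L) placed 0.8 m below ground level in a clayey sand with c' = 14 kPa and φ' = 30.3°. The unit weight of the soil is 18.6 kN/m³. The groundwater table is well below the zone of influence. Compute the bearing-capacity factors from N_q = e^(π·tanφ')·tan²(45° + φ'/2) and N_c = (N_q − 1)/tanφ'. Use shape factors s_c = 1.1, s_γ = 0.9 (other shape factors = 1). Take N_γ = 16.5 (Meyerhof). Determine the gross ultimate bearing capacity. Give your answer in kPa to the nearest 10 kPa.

tan30.3° = 0.5844, so N_q = e^(π×0.5844)·tan²(60.15°) = 6.27 × 3.037 = 19.04.
N_c = (19.04 − 1)/tan30.3° = 30.87.
q = γ·D_f = 18.6 × 0.8 = 14.88 kPa.
c·N_c·s_c = 14 × 30.871 × 1.1 = 475.41 kPa
q·N_q = 14.88 × 19.04 = 283.31 kPa
0.5·γ·B·N_γ·s_γ = 0.5 × 18.6 × 3.7 × 16.5 × 0.9 = 510.99 kPa
q_ult = 475.41 + 283.31 + 510.99 = 1269.7 kPa.

q_ult ≈ 1270 kPa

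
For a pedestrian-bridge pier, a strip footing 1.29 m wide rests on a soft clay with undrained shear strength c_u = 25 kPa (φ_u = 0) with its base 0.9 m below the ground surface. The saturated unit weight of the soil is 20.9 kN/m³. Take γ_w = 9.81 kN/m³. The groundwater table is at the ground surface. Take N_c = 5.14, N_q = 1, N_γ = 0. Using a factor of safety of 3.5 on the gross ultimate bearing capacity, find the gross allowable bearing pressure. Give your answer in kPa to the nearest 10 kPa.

q_all ≈ 40 kPa

With the water table at the surface the whole profile is submerged: γ' = 20.9 − 9.81 = 11.09 kN/m³, so q = γ'·D_f = 9.981 kPa.
q_ult = c·N_c + q·N_q
     = 25 × 5.14 + 9.981 × 1
     = 128.5 + 9.981 = 138.48 kPa.
q_all = 138.48 / 3.5 = 39.566 kPa.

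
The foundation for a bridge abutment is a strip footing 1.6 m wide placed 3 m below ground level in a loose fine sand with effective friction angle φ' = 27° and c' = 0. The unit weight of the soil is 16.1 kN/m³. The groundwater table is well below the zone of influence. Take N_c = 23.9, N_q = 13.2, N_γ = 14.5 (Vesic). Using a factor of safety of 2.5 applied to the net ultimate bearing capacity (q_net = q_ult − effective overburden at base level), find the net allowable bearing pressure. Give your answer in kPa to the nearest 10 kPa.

q = γ·D_f = 16.1 × 3 = 48.3 kPa.
q·N_q = 48.3 × 13.2 = 637.56 kPa
0.5·γ·B·N_γ = 0.5 × 16.1 × 1.6 × 14.5 = 186.76 kPa
q_ult = 637.56 + 186.76 = 824.32 kPa.
Net ultimate: q_net = 824.32 − 48.3 = 776.02 kPa.
q_all(net) = 776.02 / 2.5 = 310.41 kPa.

q_all(net) ≈ 310 kPa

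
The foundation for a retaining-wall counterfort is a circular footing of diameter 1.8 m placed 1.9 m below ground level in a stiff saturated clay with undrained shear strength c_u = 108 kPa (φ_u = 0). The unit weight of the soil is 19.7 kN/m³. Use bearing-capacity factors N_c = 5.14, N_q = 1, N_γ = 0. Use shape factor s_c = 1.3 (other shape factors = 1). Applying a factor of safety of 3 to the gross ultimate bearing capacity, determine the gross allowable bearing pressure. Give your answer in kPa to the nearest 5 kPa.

Effective surcharge at the founding depth q = γ·D_f = 19.7 × 1.9 = 37.43 kPa.
q_ult = c·N_c·s_c + q·N_q
     = 108 × 5.14 × 1.3 + 37.43 × 1
     = 721.66 + 37.43 = 759.09 kPa.
q_all = q_ult / FS = 759.09 / 3 = 253.03 kPa.

q_all ≈ 255 kPa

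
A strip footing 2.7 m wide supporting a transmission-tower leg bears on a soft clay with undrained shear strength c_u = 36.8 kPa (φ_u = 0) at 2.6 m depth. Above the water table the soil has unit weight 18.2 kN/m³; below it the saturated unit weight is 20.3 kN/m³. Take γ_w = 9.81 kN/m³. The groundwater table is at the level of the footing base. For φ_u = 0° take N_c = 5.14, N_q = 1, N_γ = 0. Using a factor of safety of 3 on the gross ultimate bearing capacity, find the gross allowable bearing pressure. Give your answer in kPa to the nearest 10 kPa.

q_all ≈ 80 kPa

q = γ·D_f = 18.2 × 2.6 = 47.32 kPa.
c·N_c = 36.8 × 5.14 = 189.15 kPa
q·N_q = 47.32 × 1 = 47.32 kPa
q_ult = 189.15 + 47.32 = 236.47 kPa.
q_all = 236.47 / 3 = 78.824 kPa.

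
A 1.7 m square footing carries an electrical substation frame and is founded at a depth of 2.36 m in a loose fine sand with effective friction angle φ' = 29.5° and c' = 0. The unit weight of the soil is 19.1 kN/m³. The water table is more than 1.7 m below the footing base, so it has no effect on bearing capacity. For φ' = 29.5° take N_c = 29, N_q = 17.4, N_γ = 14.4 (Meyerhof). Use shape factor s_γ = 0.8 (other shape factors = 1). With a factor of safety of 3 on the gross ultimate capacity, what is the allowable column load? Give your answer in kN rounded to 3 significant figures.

P_all ≈ 936 kN

q = γ·D_f = 19.1 × 2.36 = 45.076 kPa.
q·N_q = 45.076 × 17.4 = 784.32 kPa
0.5·γ·B·N_γ·s_γ = 0.5 × 19.1 × 1.7 × 14.4 × 0.8 = 187.03 kPa
q_ult = 784.32 + 187.03 = 971.35 kPa.
Gross allowable pressure q_all = 971.35 / 3 = 323.78 kPa.
Footing area = 2.89 m², so allowable column load = 323.78 × 2.89 = 935.73 kN.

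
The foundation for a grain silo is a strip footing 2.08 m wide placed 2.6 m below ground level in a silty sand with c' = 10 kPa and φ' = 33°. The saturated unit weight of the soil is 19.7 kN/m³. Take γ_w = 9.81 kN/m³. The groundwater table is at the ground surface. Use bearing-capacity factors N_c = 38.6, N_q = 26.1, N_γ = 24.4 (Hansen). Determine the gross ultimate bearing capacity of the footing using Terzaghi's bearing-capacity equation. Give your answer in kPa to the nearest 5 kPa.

γ' = 19.7 − 9.81 = 9.89 kN/m³ (submerged throughout). q = 9.89 × 2.6 = 25.714 kPa; the same γ' applies in the ½γBN_γ term.
c·N_c = 10 × 38.6 = 386 kPa
q·N_q = 25.714 × 26.1 = 671.14 kPa
0.5·γ·B·N_γ = 0.5 × 9.89 × 2.08 × 24.4 = 250.97 kPa
q_ult = 386 + 671.14 + 250.97 = 1308.1 kPa.

q_ult ≈ 1310 kPa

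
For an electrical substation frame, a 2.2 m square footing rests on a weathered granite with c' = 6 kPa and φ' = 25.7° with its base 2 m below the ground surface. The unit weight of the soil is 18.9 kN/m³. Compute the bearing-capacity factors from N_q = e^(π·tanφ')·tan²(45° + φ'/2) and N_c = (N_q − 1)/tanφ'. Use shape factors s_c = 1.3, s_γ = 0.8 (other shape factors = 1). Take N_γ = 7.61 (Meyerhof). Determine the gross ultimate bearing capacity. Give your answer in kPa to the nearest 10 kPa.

tan25.7° = 0.4813, so N_q = e^(π×0.4813)·tan²(57.85°) = 4.536 × 2.531 = 11.48.
N_c = (11.48 − 1)/tan25.7° = 21.78.
Overburden at base level: q = 18.9 × 2 = 37.8 kPa.
Cohesion term c·N_c·s_c = 6 × 21.779 × 1.3 = 169.88 kPa; surcharge term q·N_q = 37.8 × 11.481 = 434 kPa; self-weight term 0.5·γ·B·N_γ·s_γ = 0.5 × 18.9 × 2.2 × 7.61 × 0.8 = 126.57 kPa.
q_ult = 169.88 + 434 + 126.57 = 730.45 kPa.

q_ult ≈ 730 kPa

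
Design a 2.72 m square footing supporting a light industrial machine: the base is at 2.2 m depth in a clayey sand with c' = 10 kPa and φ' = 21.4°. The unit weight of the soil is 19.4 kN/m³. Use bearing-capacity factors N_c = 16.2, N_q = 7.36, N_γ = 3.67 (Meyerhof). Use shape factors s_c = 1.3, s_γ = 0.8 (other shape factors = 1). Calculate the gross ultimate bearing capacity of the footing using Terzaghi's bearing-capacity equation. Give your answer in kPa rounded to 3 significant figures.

Overburden at base level: q = 19.4 × 2.2 = 42.68 kPa.
Cohesion term c·N_c·s_c = 10 × 16.2 × 1.3 = 210.6 kPa; surcharge term q·N_q = 42.68 × 7.36 = 314.12 kPa; self-weight term 0.5·γ·B·N_γ·s_γ = 0.5 × 19.4 × 2.72 × 3.67 × 0.8 = 77.463 kPa.
q_ult = 210.6 + 314.12 + 77.463 = 602.19 kPa.

q_ult ≈ 602 kPa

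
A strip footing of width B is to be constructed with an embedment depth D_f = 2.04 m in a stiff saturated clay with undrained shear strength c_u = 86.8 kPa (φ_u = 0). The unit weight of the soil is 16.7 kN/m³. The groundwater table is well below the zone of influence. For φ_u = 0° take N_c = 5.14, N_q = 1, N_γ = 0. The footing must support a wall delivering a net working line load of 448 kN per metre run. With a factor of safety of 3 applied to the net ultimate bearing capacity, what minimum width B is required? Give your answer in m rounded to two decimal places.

B = 3.01 m

Overburden at base level: q = 16.7 × 2.04 = 34.068 kPa.
Cohesion term c·N_c = 86.8 × 5.14 = 446.15 kPa; surcharge term q·N_q = 34.068 × 1 = 34.068 kPa.
q_ult = 446.15 + 34.068 = 480.22 kPa.
For φ = 0 the ½γBN_γ term vanishes, so q_ult is independent of B. q_net = 480.22 − 34.068 = 446.15 kPa; q_all(net) = 446.15/3 = 148.72 kPa.
Required width B = w / q_all(net) = 448 / 148.72 = 3.012 m.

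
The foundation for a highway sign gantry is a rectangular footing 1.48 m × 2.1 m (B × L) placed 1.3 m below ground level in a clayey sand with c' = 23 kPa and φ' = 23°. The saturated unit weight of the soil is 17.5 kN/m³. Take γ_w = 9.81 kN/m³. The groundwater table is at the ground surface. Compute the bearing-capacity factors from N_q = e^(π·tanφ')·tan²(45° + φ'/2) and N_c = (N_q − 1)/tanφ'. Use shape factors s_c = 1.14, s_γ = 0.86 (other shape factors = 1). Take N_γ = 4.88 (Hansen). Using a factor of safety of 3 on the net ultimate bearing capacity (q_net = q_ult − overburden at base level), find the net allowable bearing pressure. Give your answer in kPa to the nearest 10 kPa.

q_all(net) ≈ 190 kPa

N_q = e^(π·tan23°)·tan²(56.5°) = 8.66; N_c = (N_q − 1)/tanφ' = 18.05.
γ' = 17.5 − 9.81 = 7.69 kN/m³ (submerged throughout). q = 7.69 × 1.3 = 9.997 kPa; the same γ' applies in the ½γBN_γ term.
c·N_c·s_c = 23 × 18.049 × 1.14 = 473.24 kPa
q·N_q = 9.997 × 8.6612 = 86.586 kPa
0.5·γ·B·N_γ·s_γ = 0.5 × 7.69 × 1.48 × 4.88 × 0.86 = 23.882 kPa
q_ult = 473.24 + 86.586 + 23.882 = 583.7 kPa.
q_net = 583.7 − 9.997 = 573.71 kPa.
q_all(net) = 573.71 / 3 = 191.24 kPa.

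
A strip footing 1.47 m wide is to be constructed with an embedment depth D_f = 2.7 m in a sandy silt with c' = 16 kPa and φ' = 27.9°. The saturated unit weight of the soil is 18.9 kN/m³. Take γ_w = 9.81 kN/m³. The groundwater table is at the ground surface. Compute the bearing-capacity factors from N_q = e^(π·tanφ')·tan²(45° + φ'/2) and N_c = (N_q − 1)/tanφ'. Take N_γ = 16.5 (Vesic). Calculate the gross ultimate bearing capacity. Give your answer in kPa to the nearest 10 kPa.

q_ult ≈ 880 kPa

tan27.9° = 0.5295, so N_q = e^(π×0.5295)·tan²(58.95°) = 5.277 × 2.759 = 14.56.
N_c = (14.56 − 1)/tan27.9° = 25.61.
With the water table at the surface the whole profile is submerged: γ' = 18.9 − 9.81 = 9.09 kN/m³, so q = γ'·D_f = 24.543 kPa; the same γ' applies in the ½γBN_γ term.
q_ult = c·N_c + q·N_q + 0.5·γ·B·N_γ
     = 16 × 25.609 + 24.543 × 14.559 + 0.5 × 9.09 × 1.47 × 16.5
     = 409.74 + 357.33 + 110.24 = 877.31 kPa.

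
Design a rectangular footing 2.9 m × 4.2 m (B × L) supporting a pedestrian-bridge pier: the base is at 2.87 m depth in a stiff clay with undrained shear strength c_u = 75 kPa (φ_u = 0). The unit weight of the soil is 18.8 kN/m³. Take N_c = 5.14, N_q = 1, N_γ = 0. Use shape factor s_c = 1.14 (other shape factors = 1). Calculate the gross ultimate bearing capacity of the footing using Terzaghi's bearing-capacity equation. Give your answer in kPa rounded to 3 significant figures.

Effective surcharge at the founding depth q = γ·D_f = 18.8 × 2.87 = 53.956 kPa.
q_ult = c·N_c·s_c + q·N_q
     = 75 × 5.14 × 1.14 + 53.956 × 1
     = 439.47 + 53.956 = 493.43 kPa.

q_ult ≈ 493 kPa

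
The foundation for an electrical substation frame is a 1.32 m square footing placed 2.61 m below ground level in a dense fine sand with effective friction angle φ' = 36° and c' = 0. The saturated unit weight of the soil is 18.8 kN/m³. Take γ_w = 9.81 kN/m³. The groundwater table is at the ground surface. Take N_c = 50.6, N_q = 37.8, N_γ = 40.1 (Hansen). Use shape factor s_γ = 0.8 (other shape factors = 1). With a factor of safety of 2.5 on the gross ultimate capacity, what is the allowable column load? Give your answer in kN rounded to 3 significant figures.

P_all ≈ 751 kN

γ' = 18.8 − 9.81 = 8.99 kN/m³ (submerged throughout). q = 8.99 × 2.61 = 23.464 kPa; the same γ' applies in the ½γBN_γ term.
q·N_q = 23.464 × 37.8 = 886.94 kPa
0.5·γ·B·N_γ·s_γ = 0.5 × 8.99 × 1.32 × 40.1 × 0.8 = 190.34 kPa
q_ult = 886.94 + 190.34 = 1077.3 kPa.
Gross allowable pressure q_all = 1077.3 / 2.5 = 430.91 kPa.
Footing area = 1.7424 m², so allowable column load = 430.91 × 1.7424 = 750.82 kN.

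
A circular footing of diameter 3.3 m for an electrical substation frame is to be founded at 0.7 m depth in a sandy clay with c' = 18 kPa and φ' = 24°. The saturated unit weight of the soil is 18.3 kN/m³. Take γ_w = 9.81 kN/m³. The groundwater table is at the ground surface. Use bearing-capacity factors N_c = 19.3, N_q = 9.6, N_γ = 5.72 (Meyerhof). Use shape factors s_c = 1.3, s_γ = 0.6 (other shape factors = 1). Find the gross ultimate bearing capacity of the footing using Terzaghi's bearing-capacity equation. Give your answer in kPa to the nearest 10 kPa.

With the water table at the surface the whole profile is submerged: γ' = 18.3 − 9.81 = 8.49 kN/m³, so q = γ'·D_f = 5.943 kPa; the same γ' applies in the ½γBN_γ term.
q_ult = c·N_c·s_c + q·N_q + 0.5·γ·B·N_γ·s_γ
     = 18 × 19.3 × 1.3 + 5.943 × 9.6 + 0.5 × 8.49 × 3.3 × 5.72 × 0.6
     = 451.62 + 57.053 + 48.077 = 556.75 kPa.

q_ult ≈ 560 kPa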